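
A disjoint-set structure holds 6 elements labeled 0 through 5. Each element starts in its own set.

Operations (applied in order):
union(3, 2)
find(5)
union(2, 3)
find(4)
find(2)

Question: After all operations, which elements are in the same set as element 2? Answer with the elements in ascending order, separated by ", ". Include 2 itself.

Answer: 2, 3

Derivation:
Step 1: union(3, 2) -> merged; set of 3 now {2, 3}
Step 2: find(5) -> no change; set of 5 is {5}
Step 3: union(2, 3) -> already same set; set of 2 now {2, 3}
Step 4: find(4) -> no change; set of 4 is {4}
Step 5: find(2) -> no change; set of 2 is {2, 3}
Component of 2: {2, 3}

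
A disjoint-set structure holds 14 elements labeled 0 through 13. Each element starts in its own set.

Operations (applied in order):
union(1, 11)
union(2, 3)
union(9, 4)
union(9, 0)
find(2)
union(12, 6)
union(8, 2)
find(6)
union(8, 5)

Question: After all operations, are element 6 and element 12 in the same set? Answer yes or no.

Answer: yes

Derivation:
Step 1: union(1, 11) -> merged; set of 1 now {1, 11}
Step 2: union(2, 3) -> merged; set of 2 now {2, 3}
Step 3: union(9, 4) -> merged; set of 9 now {4, 9}
Step 4: union(9, 0) -> merged; set of 9 now {0, 4, 9}
Step 5: find(2) -> no change; set of 2 is {2, 3}
Step 6: union(12, 6) -> merged; set of 12 now {6, 12}
Step 7: union(8, 2) -> merged; set of 8 now {2, 3, 8}
Step 8: find(6) -> no change; set of 6 is {6, 12}
Step 9: union(8, 5) -> merged; set of 8 now {2, 3, 5, 8}
Set of 6: {6, 12}; 12 is a member.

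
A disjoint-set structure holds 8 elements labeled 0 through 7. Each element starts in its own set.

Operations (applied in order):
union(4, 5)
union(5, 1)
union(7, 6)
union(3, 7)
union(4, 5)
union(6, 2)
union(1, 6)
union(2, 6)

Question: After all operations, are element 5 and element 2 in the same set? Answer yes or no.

Answer: yes

Derivation:
Step 1: union(4, 5) -> merged; set of 4 now {4, 5}
Step 2: union(5, 1) -> merged; set of 5 now {1, 4, 5}
Step 3: union(7, 6) -> merged; set of 7 now {6, 7}
Step 4: union(3, 7) -> merged; set of 3 now {3, 6, 7}
Step 5: union(4, 5) -> already same set; set of 4 now {1, 4, 5}
Step 6: union(6, 2) -> merged; set of 6 now {2, 3, 6, 7}
Step 7: union(1, 6) -> merged; set of 1 now {1, 2, 3, 4, 5, 6, 7}
Step 8: union(2, 6) -> already same set; set of 2 now {1, 2, 3, 4, 5, 6, 7}
Set of 5: {1, 2, 3, 4, 5, 6, 7}; 2 is a member.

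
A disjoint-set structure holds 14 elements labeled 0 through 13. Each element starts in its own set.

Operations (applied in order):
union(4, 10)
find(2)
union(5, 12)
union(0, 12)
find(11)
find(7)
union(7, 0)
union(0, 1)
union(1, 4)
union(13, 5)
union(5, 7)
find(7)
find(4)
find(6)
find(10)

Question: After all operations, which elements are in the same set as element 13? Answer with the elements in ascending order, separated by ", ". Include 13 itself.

Answer: 0, 1, 4, 5, 7, 10, 12, 13

Derivation:
Step 1: union(4, 10) -> merged; set of 4 now {4, 10}
Step 2: find(2) -> no change; set of 2 is {2}
Step 3: union(5, 12) -> merged; set of 5 now {5, 12}
Step 4: union(0, 12) -> merged; set of 0 now {0, 5, 12}
Step 5: find(11) -> no change; set of 11 is {11}
Step 6: find(7) -> no change; set of 7 is {7}
Step 7: union(7, 0) -> merged; set of 7 now {0, 5, 7, 12}
Step 8: union(0, 1) -> merged; set of 0 now {0, 1, 5, 7, 12}
Step 9: union(1, 4) -> merged; set of 1 now {0, 1, 4, 5, 7, 10, 12}
Step 10: union(13, 5) -> merged; set of 13 now {0, 1, 4, 5, 7, 10, 12, 13}
Step 11: union(5, 7) -> already same set; set of 5 now {0, 1, 4, 5, 7, 10, 12, 13}
Step 12: find(7) -> no change; set of 7 is {0, 1, 4, 5, 7, 10, 12, 13}
Step 13: find(4) -> no change; set of 4 is {0, 1, 4, 5, 7, 10, 12, 13}
Step 14: find(6) -> no change; set of 6 is {6}
Step 15: find(10) -> no change; set of 10 is {0, 1, 4, 5, 7, 10, 12, 13}
Component of 13: {0, 1, 4, 5, 7, 10, 12, 13}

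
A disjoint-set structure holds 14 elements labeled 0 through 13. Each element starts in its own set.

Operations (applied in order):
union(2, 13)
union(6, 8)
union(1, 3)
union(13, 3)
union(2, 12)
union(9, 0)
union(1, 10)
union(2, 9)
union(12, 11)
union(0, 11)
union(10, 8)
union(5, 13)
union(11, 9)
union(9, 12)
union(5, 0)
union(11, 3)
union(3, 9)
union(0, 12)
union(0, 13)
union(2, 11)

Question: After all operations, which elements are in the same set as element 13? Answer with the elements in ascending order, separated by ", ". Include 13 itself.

Answer: 0, 1, 2, 3, 5, 6, 8, 9, 10, 11, 12, 13

Derivation:
Step 1: union(2, 13) -> merged; set of 2 now {2, 13}
Step 2: union(6, 8) -> merged; set of 6 now {6, 8}
Step 3: union(1, 3) -> merged; set of 1 now {1, 3}
Step 4: union(13, 3) -> merged; set of 13 now {1, 2, 3, 13}
Step 5: union(2, 12) -> merged; set of 2 now {1, 2, 3, 12, 13}
Step 6: union(9, 0) -> merged; set of 9 now {0, 9}
Step 7: union(1, 10) -> merged; set of 1 now {1, 2, 3, 10, 12, 13}
Step 8: union(2, 9) -> merged; set of 2 now {0, 1, 2, 3, 9, 10, 12, 13}
Step 9: union(12, 11) -> merged; set of 12 now {0, 1, 2, 3, 9, 10, 11, 12, 13}
Step 10: union(0, 11) -> already same set; set of 0 now {0, 1, 2, 3, 9, 10, 11, 12, 13}
Step 11: union(10, 8) -> merged; set of 10 now {0, 1, 2, 3, 6, 8, 9, 10, 11, 12, 13}
Step 12: union(5, 13) -> merged; set of 5 now {0, 1, 2, 3, 5, 6, 8, 9, 10, 11, 12, 13}
Step 13: union(11, 9) -> already same set; set of 11 now {0, 1, 2, 3, 5, 6, 8, 9, 10, 11, 12, 13}
Step 14: union(9, 12) -> already same set; set of 9 now {0, 1, 2, 3, 5, 6, 8, 9, 10, 11, 12, 13}
Step 15: union(5, 0) -> already same set; set of 5 now {0, 1, 2, 3, 5, 6, 8, 9, 10, 11, 12, 13}
Step 16: union(11, 3) -> already same set; set of 11 now {0, 1, 2, 3, 5, 6, 8, 9, 10, 11, 12, 13}
Step 17: union(3, 9) -> already same set; set of 3 now {0, 1, 2, 3, 5, 6, 8, 9, 10, 11, 12, 13}
Step 18: union(0, 12) -> already same set; set of 0 now {0, 1, 2, 3, 5, 6, 8, 9, 10, 11, 12, 13}
Step 19: union(0, 13) -> already same set; set of 0 now {0, 1, 2, 3, 5, 6, 8, 9, 10, 11, 12, 13}
Step 20: union(2, 11) -> already same set; set of 2 now {0, 1, 2, 3, 5, 6, 8, 9, 10, 11, 12, 13}
Component of 13: {0, 1, 2, 3, 5, 6, 8, 9, 10, 11, 12, 13}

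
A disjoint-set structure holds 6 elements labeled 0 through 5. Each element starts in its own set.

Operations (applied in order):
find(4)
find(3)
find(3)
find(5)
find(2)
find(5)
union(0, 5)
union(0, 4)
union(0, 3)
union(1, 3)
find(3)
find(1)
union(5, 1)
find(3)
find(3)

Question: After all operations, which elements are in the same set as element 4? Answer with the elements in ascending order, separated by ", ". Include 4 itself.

Step 1: find(4) -> no change; set of 4 is {4}
Step 2: find(3) -> no change; set of 3 is {3}
Step 3: find(3) -> no change; set of 3 is {3}
Step 4: find(5) -> no change; set of 5 is {5}
Step 5: find(2) -> no change; set of 2 is {2}
Step 6: find(5) -> no change; set of 5 is {5}
Step 7: union(0, 5) -> merged; set of 0 now {0, 5}
Step 8: union(0, 4) -> merged; set of 0 now {0, 4, 5}
Step 9: union(0, 3) -> merged; set of 0 now {0, 3, 4, 5}
Step 10: union(1, 3) -> merged; set of 1 now {0, 1, 3, 4, 5}
Step 11: find(3) -> no change; set of 3 is {0, 1, 3, 4, 5}
Step 12: find(1) -> no change; set of 1 is {0, 1, 3, 4, 5}
Step 13: union(5, 1) -> already same set; set of 5 now {0, 1, 3, 4, 5}
Step 14: find(3) -> no change; set of 3 is {0, 1, 3, 4, 5}
Step 15: find(3) -> no change; set of 3 is {0, 1, 3, 4, 5}
Component of 4: {0, 1, 3, 4, 5}

Answer: 0, 1, 3, 4, 5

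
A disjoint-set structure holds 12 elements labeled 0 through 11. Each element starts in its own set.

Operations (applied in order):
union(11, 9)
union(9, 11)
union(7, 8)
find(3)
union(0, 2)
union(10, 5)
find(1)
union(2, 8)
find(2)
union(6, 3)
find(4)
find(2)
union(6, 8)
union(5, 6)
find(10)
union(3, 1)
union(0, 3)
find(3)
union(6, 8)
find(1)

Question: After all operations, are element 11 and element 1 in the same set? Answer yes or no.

Answer: no

Derivation:
Step 1: union(11, 9) -> merged; set of 11 now {9, 11}
Step 2: union(9, 11) -> already same set; set of 9 now {9, 11}
Step 3: union(7, 8) -> merged; set of 7 now {7, 8}
Step 4: find(3) -> no change; set of 3 is {3}
Step 5: union(0, 2) -> merged; set of 0 now {0, 2}
Step 6: union(10, 5) -> merged; set of 10 now {5, 10}
Step 7: find(1) -> no change; set of 1 is {1}
Step 8: union(2, 8) -> merged; set of 2 now {0, 2, 7, 8}
Step 9: find(2) -> no change; set of 2 is {0, 2, 7, 8}
Step 10: union(6, 3) -> merged; set of 6 now {3, 6}
Step 11: find(4) -> no change; set of 4 is {4}
Step 12: find(2) -> no change; set of 2 is {0, 2, 7, 8}
Step 13: union(6, 8) -> merged; set of 6 now {0, 2, 3, 6, 7, 8}
Step 14: union(5, 6) -> merged; set of 5 now {0, 2, 3, 5, 6, 7, 8, 10}
Step 15: find(10) -> no change; set of 10 is {0, 2, 3, 5, 6, 7, 8, 10}
Step 16: union(3, 1) -> merged; set of 3 now {0, 1, 2, 3, 5, 6, 7, 8, 10}
Step 17: union(0, 3) -> already same set; set of 0 now {0, 1, 2, 3, 5, 6, 7, 8, 10}
Step 18: find(3) -> no change; set of 3 is {0, 1, 2, 3, 5, 6, 7, 8, 10}
Step 19: union(6, 8) -> already same set; set of 6 now {0, 1, 2, 3, 5, 6, 7, 8, 10}
Step 20: find(1) -> no change; set of 1 is {0, 1, 2, 3, 5, 6, 7, 8, 10}
Set of 11: {9, 11}; 1 is not a member.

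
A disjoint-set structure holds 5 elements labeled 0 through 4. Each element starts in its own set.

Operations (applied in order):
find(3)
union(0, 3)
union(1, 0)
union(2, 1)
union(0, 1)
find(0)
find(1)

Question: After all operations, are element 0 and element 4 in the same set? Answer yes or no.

Step 1: find(3) -> no change; set of 3 is {3}
Step 2: union(0, 3) -> merged; set of 0 now {0, 3}
Step 3: union(1, 0) -> merged; set of 1 now {0, 1, 3}
Step 4: union(2, 1) -> merged; set of 2 now {0, 1, 2, 3}
Step 5: union(0, 1) -> already same set; set of 0 now {0, 1, 2, 3}
Step 6: find(0) -> no change; set of 0 is {0, 1, 2, 3}
Step 7: find(1) -> no change; set of 1 is {0, 1, 2, 3}
Set of 0: {0, 1, 2, 3}; 4 is not a member.

Answer: no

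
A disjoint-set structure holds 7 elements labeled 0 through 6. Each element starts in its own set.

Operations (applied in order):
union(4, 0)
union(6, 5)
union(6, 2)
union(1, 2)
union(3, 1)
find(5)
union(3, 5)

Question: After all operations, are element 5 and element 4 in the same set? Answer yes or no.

Answer: no

Derivation:
Step 1: union(4, 0) -> merged; set of 4 now {0, 4}
Step 2: union(6, 5) -> merged; set of 6 now {5, 6}
Step 3: union(6, 2) -> merged; set of 6 now {2, 5, 6}
Step 4: union(1, 2) -> merged; set of 1 now {1, 2, 5, 6}
Step 5: union(3, 1) -> merged; set of 3 now {1, 2, 3, 5, 6}
Step 6: find(5) -> no change; set of 5 is {1, 2, 3, 5, 6}
Step 7: union(3, 5) -> already same set; set of 3 now {1, 2, 3, 5, 6}
Set of 5: {1, 2, 3, 5, 6}; 4 is not a member.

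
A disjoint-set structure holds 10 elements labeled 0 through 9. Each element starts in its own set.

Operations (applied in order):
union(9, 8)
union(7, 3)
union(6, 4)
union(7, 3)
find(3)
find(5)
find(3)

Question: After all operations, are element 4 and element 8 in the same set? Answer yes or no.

Answer: no

Derivation:
Step 1: union(9, 8) -> merged; set of 9 now {8, 9}
Step 2: union(7, 3) -> merged; set of 7 now {3, 7}
Step 3: union(6, 4) -> merged; set of 6 now {4, 6}
Step 4: union(7, 3) -> already same set; set of 7 now {3, 7}
Step 5: find(3) -> no change; set of 3 is {3, 7}
Step 6: find(5) -> no change; set of 5 is {5}
Step 7: find(3) -> no change; set of 3 is {3, 7}
Set of 4: {4, 6}; 8 is not a member.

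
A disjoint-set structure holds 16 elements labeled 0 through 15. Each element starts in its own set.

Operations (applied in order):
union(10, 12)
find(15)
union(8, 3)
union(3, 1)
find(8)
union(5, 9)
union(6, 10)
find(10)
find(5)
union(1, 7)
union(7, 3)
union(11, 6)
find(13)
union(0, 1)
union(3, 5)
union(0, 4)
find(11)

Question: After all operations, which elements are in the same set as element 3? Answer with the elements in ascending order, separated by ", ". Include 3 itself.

Answer: 0, 1, 3, 4, 5, 7, 8, 9

Derivation:
Step 1: union(10, 12) -> merged; set of 10 now {10, 12}
Step 2: find(15) -> no change; set of 15 is {15}
Step 3: union(8, 3) -> merged; set of 8 now {3, 8}
Step 4: union(3, 1) -> merged; set of 3 now {1, 3, 8}
Step 5: find(8) -> no change; set of 8 is {1, 3, 8}
Step 6: union(5, 9) -> merged; set of 5 now {5, 9}
Step 7: union(6, 10) -> merged; set of 6 now {6, 10, 12}
Step 8: find(10) -> no change; set of 10 is {6, 10, 12}
Step 9: find(5) -> no change; set of 5 is {5, 9}
Step 10: union(1, 7) -> merged; set of 1 now {1, 3, 7, 8}
Step 11: union(7, 3) -> already same set; set of 7 now {1, 3, 7, 8}
Step 12: union(11, 6) -> merged; set of 11 now {6, 10, 11, 12}
Step 13: find(13) -> no change; set of 13 is {13}
Step 14: union(0, 1) -> merged; set of 0 now {0, 1, 3, 7, 8}
Step 15: union(3, 5) -> merged; set of 3 now {0, 1, 3, 5, 7, 8, 9}
Step 16: union(0, 4) -> merged; set of 0 now {0, 1, 3, 4, 5, 7, 8, 9}
Step 17: find(11) -> no change; set of 11 is {6, 10, 11, 12}
Component of 3: {0, 1, 3, 4, 5, 7, 8, 9}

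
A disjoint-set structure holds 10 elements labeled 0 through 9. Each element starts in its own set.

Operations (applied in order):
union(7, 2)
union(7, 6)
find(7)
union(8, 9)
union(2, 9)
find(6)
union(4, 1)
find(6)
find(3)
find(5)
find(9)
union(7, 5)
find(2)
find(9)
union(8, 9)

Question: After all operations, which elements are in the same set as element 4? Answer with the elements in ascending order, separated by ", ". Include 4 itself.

Step 1: union(7, 2) -> merged; set of 7 now {2, 7}
Step 2: union(7, 6) -> merged; set of 7 now {2, 6, 7}
Step 3: find(7) -> no change; set of 7 is {2, 6, 7}
Step 4: union(8, 9) -> merged; set of 8 now {8, 9}
Step 5: union(2, 9) -> merged; set of 2 now {2, 6, 7, 8, 9}
Step 6: find(6) -> no change; set of 6 is {2, 6, 7, 8, 9}
Step 7: union(4, 1) -> merged; set of 4 now {1, 4}
Step 8: find(6) -> no change; set of 6 is {2, 6, 7, 8, 9}
Step 9: find(3) -> no change; set of 3 is {3}
Step 10: find(5) -> no change; set of 5 is {5}
Step 11: find(9) -> no change; set of 9 is {2, 6, 7, 8, 9}
Step 12: union(7, 5) -> merged; set of 7 now {2, 5, 6, 7, 8, 9}
Step 13: find(2) -> no change; set of 2 is {2, 5, 6, 7, 8, 9}
Step 14: find(9) -> no change; set of 9 is {2, 5, 6, 7, 8, 9}
Step 15: union(8, 9) -> already same set; set of 8 now {2, 5, 6, 7, 8, 9}
Component of 4: {1, 4}

Answer: 1, 4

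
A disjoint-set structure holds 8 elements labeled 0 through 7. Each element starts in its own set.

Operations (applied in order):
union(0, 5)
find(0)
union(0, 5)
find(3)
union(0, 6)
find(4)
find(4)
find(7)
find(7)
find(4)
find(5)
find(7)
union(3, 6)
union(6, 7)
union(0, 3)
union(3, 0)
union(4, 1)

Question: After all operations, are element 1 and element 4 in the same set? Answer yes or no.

Step 1: union(0, 5) -> merged; set of 0 now {0, 5}
Step 2: find(0) -> no change; set of 0 is {0, 5}
Step 3: union(0, 5) -> already same set; set of 0 now {0, 5}
Step 4: find(3) -> no change; set of 3 is {3}
Step 5: union(0, 6) -> merged; set of 0 now {0, 5, 6}
Step 6: find(4) -> no change; set of 4 is {4}
Step 7: find(4) -> no change; set of 4 is {4}
Step 8: find(7) -> no change; set of 7 is {7}
Step 9: find(7) -> no change; set of 7 is {7}
Step 10: find(4) -> no change; set of 4 is {4}
Step 11: find(5) -> no change; set of 5 is {0, 5, 6}
Step 12: find(7) -> no change; set of 7 is {7}
Step 13: union(3, 6) -> merged; set of 3 now {0, 3, 5, 6}
Step 14: union(6, 7) -> merged; set of 6 now {0, 3, 5, 6, 7}
Step 15: union(0, 3) -> already same set; set of 0 now {0, 3, 5, 6, 7}
Step 16: union(3, 0) -> already same set; set of 3 now {0, 3, 5, 6, 7}
Step 17: union(4, 1) -> merged; set of 4 now {1, 4}
Set of 1: {1, 4}; 4 is a member.

Answer: yes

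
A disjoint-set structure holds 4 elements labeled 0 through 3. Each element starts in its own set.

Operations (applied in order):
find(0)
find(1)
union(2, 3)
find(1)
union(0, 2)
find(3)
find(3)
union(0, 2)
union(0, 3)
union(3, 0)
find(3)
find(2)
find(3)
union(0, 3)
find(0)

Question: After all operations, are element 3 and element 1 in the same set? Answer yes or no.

Step 1: find(0) -> no change; set of 0 is {0}
Step 2: find(1) -> no change; set of 1 is {1}
Step 3: union(2, 3) -> merged; set of 2 now {2, 3}
Step 4: find(1) -> no change; set of 1 is {1}
Step 5: union(0, 2) -> merged; set of 0 now {0, 2, 3}
Step 6: find(3) -> no change; set of 3 is {0, 2, 3}
Step 7: find(3) -> no change; set of 3 is {0, 2, 3}
Step 8: union(0, 2) -> already same set; set of 0 now {0, 2, 3}
Step 9: union(0, 3) -> already same set; set of 0 now {0, 2, 3}
Step 10: union(3, 0) -> already same set; set of 3 now {0, 2, 3}
Step 11: find(3) -> no change; set of 3 is {0, 2, 3}
Step 12: find(2) -> no change; set of 2 is {0, 2, 3}
Step 13: find(3) -> no change; set of 3 is {0, 2, 3}
Step 14: union(0, 3) -> already same set; set of 0 now {0, 2, 3}
Step 15: find(0) -> no change; set of 0 is {0, 2, 3}
Set of 3: {0, 2, 3}; 1 is not a member.

Answer: no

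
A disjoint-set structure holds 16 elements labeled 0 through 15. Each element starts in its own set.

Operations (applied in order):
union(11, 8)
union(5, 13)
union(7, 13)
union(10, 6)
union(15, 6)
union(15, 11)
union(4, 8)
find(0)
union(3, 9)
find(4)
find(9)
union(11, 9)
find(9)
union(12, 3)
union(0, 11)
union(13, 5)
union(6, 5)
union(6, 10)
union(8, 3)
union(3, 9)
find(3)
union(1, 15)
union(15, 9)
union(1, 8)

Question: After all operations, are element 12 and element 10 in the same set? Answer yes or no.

Answer: yes

Derivation:
Step 1: union(11, 8) -> merged; set of 11 now {8, 11}
Step 2: union(5, 13) -> merged; set of 5 now {5, 13}
Step 3: union(7, 13) -> merged; set of 7 now {5, 7, 13}
Step 4: union(10, 6) -> merged; set of 10 now {6, 10}
Step 5: union(15, 6) -> merged; set of 15 now {6, 10, 15}
Step 6: union(15, 11) -> merged; set of 15 now {6, 8, 10, 11, 15}
Step 7: union(4, 8) -> merged; set of 4 now {4, 6, 8, 10, 11, 15}
Step 8: find(0) -> no change; set of 0 is {0}
Step 9: union(3, 9) -> merged; set of 3 now {3, 9}
Step 10: find(4) -> no change; set of 4 is {4, 6, 8, 10, 11, 15}
Step 11: find(9) -> no change; set of 9 is {3, 9}
Step 12: union(11, 9) -> merged; set of 11 now {3, 4, 6, 8, 9, 10, 11, 15}
Step 13: find(9) -> no change; set of 9 is {3, 4, 6, 8, 9, 10, 11, 15}
Step 14: union(12, 3) -> merged; set of 12 now {3, 4, 6, 8, 9, 10, 11, 12, 15}
Step 15: union(0, 11) -> merged; set of 0 now {0, 3, 4, 6, 8, 9, 10, 11, 12, 15}
Step 16: union(13, 5) -> already same set; set of 13 now {5, 7, 13}
Step 17: union(6, 5) -> merged; set of 6 now {0, 3, 4, 5, 6, 7, 8, 9, 10, 11, 12, 13, 15}
Step 18: union(6, 10) -> already same set; set of 6 now {0, 3, 4, 5, 6, 7, 8, 9, 10, 11, 12, 13, 15}
Step 19: union(8, 3) -> already same set; set of 8 now {0, 3, 4, 5, 6, 7, 8, 9, 10, 11, 12, 13, 15}
Step 20: union(3, 9) -> already same set; set of 3 now {0, 3, 4, 5, 6, 7, 8, 9, 10, 11, 12, 13, 15}
Step 21: find(3) -> no change; set of 3 is {0, 3, 4, 5, 6, 7, 8, 9, 10, 11, 12, 13, 15}
Step 22: union(1, 15) -> merged; set of 1 now {0, 1, 3, 4, 5, 6, 7, 8, 9, 10, 11, 12, 13, 15}
Step 23: union(15, 9) -> already same set; set of 15 now {0, 1, 3, 4, 5, 6, 7, 8, 9, 10, 11, 12, 13, 15}
Step 24: union(1, 8) -> already same set; set of 1 now {0, 1, 3, 4, 5, 6, 7, 8, 9, 10, 11, 12, 13, 15}
Set of 12: {0, 1, 3, 4, 5, 6, 7, 8, 9, 10, 11, 12, 13, 15}; 10 is a member.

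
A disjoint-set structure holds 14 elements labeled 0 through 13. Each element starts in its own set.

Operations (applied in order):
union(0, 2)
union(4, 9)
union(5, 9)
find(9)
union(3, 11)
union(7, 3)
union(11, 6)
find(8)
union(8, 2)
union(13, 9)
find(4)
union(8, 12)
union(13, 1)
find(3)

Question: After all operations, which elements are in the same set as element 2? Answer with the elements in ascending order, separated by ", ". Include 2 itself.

Step 1: union(0, 2) -> merged; set of 0 now {0, 2}
Step 2: union(4, 9) -> merged; set of 4 now {4, 9}
Step 3: union(5, 9) -> merged; set of 5 now {4, 5, 9}
Step 4: find(9) -> no change; set of 9 is {4, 5, 9}
Step 5: union(3, 11) -> merged; set of 3 now {3, 11}
Step 6: union(7, 3) -> merged; set of 7 now {3, 7, 11}
Step 7: union(11, 6) -> merged; set of 11 now {3, 6, 7, 11}
Step 8: find(8) -> no change; set of 8 is {8}
Step 9: union(8, 2) -> merged; set of 8 now {0, 2, 8}
Step 10: union(13, 9) -> merged; set of 13 now {4, 5, 9, 13}
Step 11: find(4) -> no change; set of 4 is {4, 5, 9, 13}
Step 12: union(8, 12) -> merged; set of 8 now {0, 2, 8, 12}
Step 13: union(13, 1) -> merged; set of 13 now {1, 4, 5, 9, 13}
Step 14: find(3) -> no change; set of 3 is {3, 6, 7, 11}
Component of 2: {0, 2, 8, 12}

Answer: 0, 2, 8, 12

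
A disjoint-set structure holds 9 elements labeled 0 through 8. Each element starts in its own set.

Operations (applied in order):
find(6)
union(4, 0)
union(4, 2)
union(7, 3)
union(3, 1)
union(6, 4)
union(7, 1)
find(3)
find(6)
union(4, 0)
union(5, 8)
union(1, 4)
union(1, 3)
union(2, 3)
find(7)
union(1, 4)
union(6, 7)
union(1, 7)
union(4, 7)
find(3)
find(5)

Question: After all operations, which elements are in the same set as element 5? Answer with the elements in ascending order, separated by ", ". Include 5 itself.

Step 1: find(6) -> no change; set of 6 is {6}
Step 2: union(4, 0) -> merged; set of 4 now {0, 4}
Step 3: union(4, 2) -> merged; set of 4 now {0, 2, 4}
Step 4: union(7, 3) -> merged; set of 7 now {3, 7}
Step 5: union(3, 1) -> merged; set of 3 now {1, 3, 7}
Step 6: union(6, 4) -> merged; set of 6 now {0, 2, 4, 6}
Step 7: union(7, 1) -> already same set; set of 7 now {1, 3, 7}
Step 8: find(3) -> no change; set of 3 is {1, 3, 7}
Step 9: find(6) -> no change; set of 6 is {0, 2, 4, 6}
Step 10: union(4, 0) -> already same set; set of 4 now {0, 2, 4, 6}
Step 11: union(5, 8) -> merged; set of 5 now {5, 8}
Step 12: union(1, 4) -> merged; set of 1 now {0, 1, 2, 3, 4, 6, 7}
Step 13: union(1, 3) -> already same set; set of 1 now {0, 1, 2, 3, 4, 6, 7}
Step 14: union(2, 3) -> already same set; set of 2 now {0, 1, 2, 3, 4, 6, 7}
Step 15: find(7) -> no change; set of 7 is {0, 1, 2, 3, 4, 6, 7}
Step 16: union(1, 4) -> already same set; set of 1 now {0, 1, 2, 3, 4, 6, 7}
Step 17: union(6, 7) -> already same set; set of 6 now {0, 1, 2, 3, 4, 6, 7}
Step 18: union(1, 7) -> already same set; set of 1 now {0, 1, 2, 3, 4, 6, 7}
Step 19: union(4, 7) -> already same set; set of 4 now {0, 1, 2, 3, 4, 6, 7}
Step 20: find(3) -> no change; set of 3 is {0, 1, 2, 3, 4, 6, 7}
Step 21: find(5) -> no change; set of 5 is {5, 8}
Component of 5: {5, 8}

Answer: 5, 8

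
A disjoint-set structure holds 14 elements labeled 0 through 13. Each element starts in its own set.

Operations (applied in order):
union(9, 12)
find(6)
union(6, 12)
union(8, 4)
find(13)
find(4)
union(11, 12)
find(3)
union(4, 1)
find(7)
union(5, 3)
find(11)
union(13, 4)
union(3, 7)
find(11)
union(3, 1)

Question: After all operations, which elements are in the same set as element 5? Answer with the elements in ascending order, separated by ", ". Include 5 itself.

Step 1: union(9, 12) -> merged; set of 9 now {9, 12}
Step 2: find(6) -> no change; set of 6 is {6}
Step 3: union(6, 12) -> merged; set of 6 now {6, 9, 12}
Step 4: union(8, 4) -> merged; set of 8 now {4, 8}
Step 5: find(13) -> no change; set of 13 is {13}
Step 6: find(4) -> no change; set of 4 is {4, 8}
Step 7: union(11, 12) -> merged; set of 11 now {6, 9, 11, 12}
Step 8: find(3) -> no change; set of 3 is {3}
Step 9: union(4, 1) -> merged; set of 4 now {1, 4, 8}
Step 10: find(7) -> no change; set of 7 is {7}
Step 11: union(5, 3) -> merged; set of 5 now {3, 5}
Step 12: find(11) -> no change; set of 11 is {6, 9, 11, 12}
Step 13: union(13, 4) -> merged; set of 13 now {1, 4, 8, 13}
Step 14: union(3, 7) -> merged; set of 3 now {3, 5, 7}
Step 15: find(11) -> no change; set of 11 is {6, 9, 11, 12}
Step 16: union(3, 1) -> merged; set of 3 now {1, 3, 4, 5, 7, 8, 13}
Component of 5: {1, 3, 4, 5, 7, 8, 13}

Answer: 1, 3, 4, 5, 7, 8, 13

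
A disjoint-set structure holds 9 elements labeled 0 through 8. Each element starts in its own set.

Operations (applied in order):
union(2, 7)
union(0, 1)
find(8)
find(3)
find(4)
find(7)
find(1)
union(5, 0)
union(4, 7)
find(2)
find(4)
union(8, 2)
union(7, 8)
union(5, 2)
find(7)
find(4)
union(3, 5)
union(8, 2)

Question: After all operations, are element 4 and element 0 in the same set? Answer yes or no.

Answer: yes

Derivation:
Step 1: union(2, 7) -> merged; set of 2 now {2, 7}
Step 2: union(0, 1) -> merged; set of 0 now {0, 1}
Step 3: find(8) -> no change; set of 8 is {8}
Step 4: find(3) -> no change; set of 3 is {3}
Step 5: find(4) -> no change; set of 4 is {4}
Step 6: find(7) -> no change; set of 7 is {2, 7}
Step 7: find(1) -> no change; set of 1 is {0, 1}
Step 8: union(5, 0) -> merged; set of 5 now {0, 1, 5}
Step 9: union(4, 7) -> merged; set of 4 now {2, 4, 7}
Step 10: find(2) -> no change; set of 2 is {2, 4, 7}
Step 11: find(4) -> no change; set of 4 is {2, 4, 7}
Step 12: union(8, 2) -> merged; set of 8 now {2, 4, 7, 8}
Step 13: union(7, 8) -> already same set; set of 7 now {2, 4, 7, 8}
Step 14: union(5, 2) -> merged; set of 5 now {0, 1, 2, 4, 5, 7, 8}
Step 15: find(7) -> no change; set of 7 is {0, 1, 2, 4, 5, 7, 8}
Step 16: find(4) -> no change; set of 4 is {0, 1, 2, 4, 5, 7, 8}
Step 17: union(3, 5) -> merged; set of 3 now {0, 1, 2, 3, 4, 5, 7, 8}
Step 18: union(8, 2) -> already same set; set of 8 now {0, 1, 2, 3, 4, 5, 7, 8}
Set of 4: {0, 1, 2, 3, 4, 5, 7, 8}; 0 is a member.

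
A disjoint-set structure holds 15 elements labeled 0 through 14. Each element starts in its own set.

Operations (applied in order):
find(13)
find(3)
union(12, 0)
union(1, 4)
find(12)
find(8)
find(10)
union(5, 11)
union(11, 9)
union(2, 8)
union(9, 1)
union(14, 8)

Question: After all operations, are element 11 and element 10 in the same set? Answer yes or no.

Step 1: find(13) -> no change; set of 13 is {13}
Step 2: find(3) -> no change; set of 3 is {3}
Step 3: union(12, 0) -> merged; set of 12 now {0, 12}
Step 4: union(1, 4) -> merged; set of 1 now {1, 4}
Step 5: find(12) -> no change; set of 12 is {0, 12}
Step 6: find(8) -> no change; set of 8 is {8}
Step 7: find(10) -> no change; set of 10 is {10}
Step 8: union(5, 11) -> merged; set of 5 now {5, 11}
Step 9: union(11, 9) -> merged; set of 11 now {5, 9, 11}
Step 10: union(2, 8) -> merged; set of 2 now {2, 8}
Step 11: union(9, 1) -> merged; set of 9 now {1, 4, 5, 9, 11}
Step 12: union(14, 8) -> merged; set of 14 now {2, 8, 14}
Set of 11: {1, 4, 5, 9, 11}; 10 is not a member.

Answer: no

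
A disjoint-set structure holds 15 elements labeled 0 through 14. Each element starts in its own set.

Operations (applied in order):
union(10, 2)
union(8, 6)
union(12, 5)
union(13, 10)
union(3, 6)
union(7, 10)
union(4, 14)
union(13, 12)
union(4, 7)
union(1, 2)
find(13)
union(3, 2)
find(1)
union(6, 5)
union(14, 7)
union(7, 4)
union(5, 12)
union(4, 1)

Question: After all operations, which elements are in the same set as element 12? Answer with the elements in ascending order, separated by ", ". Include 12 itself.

Answer: 1, 2, 3, 4, 5, 6, 7, 8, 10, 12, 13, 14

Derivation:
Step 1: union(10, 2) -> merged; set of 10 now {2, 10}
Step 2: union(8, 6) -> merged; set of 8 now {6, 8}
Step 3: union(12, 5) -> merged; set of 12 now {5, 12}
Step 4: union(13, 10) -> merged; set of 13 now {2, 10, 13}
Step 5: union(3, 6) -> merged; set of 3 now {3, 6, 8}
Step 6: union(7, 10) -> merged; set of 7 now {2, 7, 10, 13}
Step 7: union(4, 14) -> merged; set of 4 now {4, 14}
Step 8: union(13, 12) -> merged; set of 13 now {2, 5, 7, 10, 12, 13}
Step 9: union(4, 7) -> merged; set of 4 now {2, 4, 5, 7, 10, 12, 13, 14}
Step 10: union(1, 2) -> merged; set of 1 now {1, 2, 4, 5, 7, 10, 12, 13, 14}
Step 11: find(13) -> no change; set of 13 is {1, 2, 4, 5, 7, 10, 12, 13, 14}
Step 12: union(3, 2) -> merged; set of 3 now {1, 2, 3, 4, 5, 6, 7, 8, 10, 12, 13, 14}
Step 13: find(1) -> no change; set of 1 is {1, 2, 3, 4, 5, 6, 7, 8, 10, 12, 13, 14}
Step 14: union(6, 5) -> already same set; set of 6 now {1, 2, 3, 4, 5, 6, 7, 8, 10, 12, 13, 14}
Step 15: union(14, 7) -> already same set; set of 14 now {1, 2, 3, 4, 5, 6, 7, 8, 10, 12, 13, 14}
Step 16: union(7, 4) -> already same set; set of 7 now {1, 2, 3, 4, 5, 6, 7, 8, 10, 12, 13, 14}
Step 17: union(5, 12) -> already same set; set of 5 now {1, 2, 3, 4, 5, 6, 7, 8, 10, 12, 13, 14}
Step 18: union(4, 1) -> already same set; set of 4 now {1, 2, 3, 4, 5, 6, 7, 8, 10, 12, 13, 14}
Component of 12: {1, 2, 3, 4, 5, 6, 7, 8, 10, 12, 13, 14}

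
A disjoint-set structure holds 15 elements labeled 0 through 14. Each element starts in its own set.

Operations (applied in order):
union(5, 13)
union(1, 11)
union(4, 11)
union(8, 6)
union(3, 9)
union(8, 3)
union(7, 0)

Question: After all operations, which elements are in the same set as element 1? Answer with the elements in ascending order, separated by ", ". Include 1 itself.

Answer: 1, 4, 11

Derivation:
Step 1: union(5, 13) -> merged; set of 5 now {5, 13}
Step 2: union(1, 11) -> merged; set of 1 now {1, 11}
Step 3: union(4, 11) -> merged; set of 4 now {1, 4, 11}
Step 4: union(8, 6) -> merged; set of 8 now {6, 8}
Step 5: union(3, 9) -> merged; set of 3 now {3, 9}
Step 6: union(8, 3) -> merged; set of 8 now {3, 6, 8, 9}
Step 7: union(7, 0) -> merged; set of 7 now {0, 7}
Component of 1: {1, 4, 11}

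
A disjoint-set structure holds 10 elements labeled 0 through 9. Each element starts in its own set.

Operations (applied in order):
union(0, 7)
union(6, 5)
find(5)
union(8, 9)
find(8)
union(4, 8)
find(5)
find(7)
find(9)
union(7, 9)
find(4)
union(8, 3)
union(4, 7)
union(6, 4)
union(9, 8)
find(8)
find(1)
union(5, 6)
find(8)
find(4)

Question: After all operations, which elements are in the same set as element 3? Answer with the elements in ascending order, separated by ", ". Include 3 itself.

Step 1: union(0, 7) -> merged; set of 0 now {0, 7}
Step 2: union(6, 5) -> merged; set of 6 now {5, 6}
Step 3: find(5) -> no change; set of 5 is {5, 6}
Step 4: union(8, 9) -> merged; set of 8 now {8, 9}
Step 5: find(8) -> no change; set of 8 is {8, 9}
Step 6: union(4, 8) -> merged; set of 4 now {4, 8, 9}
Step 7: find(5) -> no change; set of 5 is {5, 6}
Step 8: find(7) -> no change; set of 7 is {0, 7}
Step 9: find(9) -> no change; set of 9 is {4, 8, 9}
Step 10: union(7, 9) -> merged; set of 7 now {0, 4, 7, 8, 9}
Step 11: find(4) -> no change; set of 4 is {0, 4, 7, 8, 9}
Step 12: union(8, 3) -> merged; set of 8 now {0, 3, 4, 7, 8, 9}
Step 13: union(4, 7) -> already same set; set of 4 now {0, 3, 4, 7, 8, 9}
Step 14: union(6, 4) -> merged; set of 6 now {0, 3, 4, 5, 6, 7, 8, 9}
Step 15: union(9, 8) -> already same set; set of 9 now {0, 3, 4, 5, 6, 7, 8, 9}
Step 16: find(8) -> no change; set of 8 is {0, 3, 4, 5, 6, 7, 8, 9}
Step 17: find(1) -> no change; set of 1 is {1}
Step 18: union(5, 6) -> already same set; set of 5 now {0, 3, 4, 5, 6, 7, 8, 9}
Step 19: find(8) -> no change; set of 8 is {0, 3, 4, 5, 6, 7, 8, 9}
Step 20: find(4) -> no change; set of 4 is {0, 3, 4, 5, 6, 7, 8, 9}
Component of 3: {0, 3, 4, 5, 6, 7, 8, 9}

Answer: 0, 3, 4, 5, 6, 7, 8, 9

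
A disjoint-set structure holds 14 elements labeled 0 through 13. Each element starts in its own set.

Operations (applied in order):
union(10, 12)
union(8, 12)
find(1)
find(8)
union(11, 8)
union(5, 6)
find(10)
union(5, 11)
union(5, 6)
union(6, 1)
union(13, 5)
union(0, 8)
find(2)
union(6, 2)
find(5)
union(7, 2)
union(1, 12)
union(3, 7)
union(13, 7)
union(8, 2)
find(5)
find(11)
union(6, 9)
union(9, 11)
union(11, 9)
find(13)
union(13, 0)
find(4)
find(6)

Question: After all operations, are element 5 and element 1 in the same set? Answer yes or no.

Answer: yes

Derivation:
Step 1: union(10, 12) -> merged; set of 10 now {10, 12}
Step 2: union(8, 12) -> merged; set of 8 now {8, 10, 12}
Step 3: find(1) -> no change; set of 1 is {1}
Step 4: find(8) -> no change; set of 8 is {8, 10, 12}
Step 5: union(11, 8) -> merged; set of 11 now {8, 10, 11, 12}
Step 6: union(5, 6) -> merged; set of 5 now {5, 6}
Step 7: find(10) -> no change; set of 10 is {8, 10, 11, 12}
Step 8: union(5, 11) -> merged; set of 5 now {5, 6, 8, 10, 11, 12}
Step 9: union(5, 6) -> already same set; set of 5 now {5, 6, 8, 10, 11, 12}
Step 10: union(6, 1) -> merged; set of 6 now {1, 5, 6, 8, 10, 11, 12}
Step 11: union(13, 5) -> merged; set of 13 now {1, 5, 6, 8, 10, 11, 12, 13}
Step 12: union(0, 8) -> merged; set of 0 now {0, 1, 5, 6, 8, 10, 11, 12, 13}
Step 13: find(2) -> no change; set of 2 is {2}
Step 14: union(6, 2) -> merged; set of 6 now {0, 1, 2, 5, 6, 8, 10, 11, 12, 13}
Step 15: find(5) -> no change; set of 5 is {0, 1, 2, 5, 6, 8, 10, 11, 12, 13}
Step 16: union(7, 2) -> merged; set of 7 now {0, 1, 2, 5, 6, 7, 8, 10, 11, 12, 13}
Step 17: union(1, 12) -> already same set; set of 1 now {0, 1, 2, 5, 6, 7, 8, 10, 11, 12, 13}
Step 18: union(3, 7) -> merged; set of 3 now {0, 1, 2, 3, 5, 6, 7, 8, 10, 11, 12, 13}
Step 19: union(13, 7) -> already same set; set of 13 now {0, 1, 2, 3, 5, 6, 7, 8, 10, 11, 12, 13}
Step 20: union(8, 2) -> already same set; set of 8 now {0, 1, 2, 3, 5, 6, 7, 8, 10, 11, 12, 13}
Step 21: find(5) -> no change; set of 5 is {0, 1, 2, 3, 5, 6, 7, 8, 10, 11, 12, 13}
Step 22: find(11) -> no change; set of 11 is {0, 1, 2, 3, 5, 6, 7, 8, 10, 11, 12, 13}
Step 23: union(6, 9) -> merged; set of 6 now {0, 1, 2, 3, 5, 6, 7, 8, 9, 10, 11, 12, 13}
Step 24: union(9, 11) -> already same set; set of 9 now {0, 1, 2, 3, 5, 6, 7, 8, 9, 10, 11, 12, 13}
Step 25: union(11, 9) -> already same set; set of 11 now {0, 1, 2, 3, 5, 6, 7, 8, 9, 10, 11, 12, 13}
Step 26: find(13) -> no change; set of 13 is {0, 1, 2, 3, 5, 6, 7, 8, 9, 10, 11, 12, 13}
Step 27: union(13, 0) -> already same set; set of 13 now {0, 1, 2, 3, 5, 6, 7, 8, 9, 10, 11, 12, 13}
Step 28: find(4) -> no change; set of 4 is {4}
Step 29: find(6) -> no change; set of 6 is {0, 1, 2, 3, 5, 6, 7, 8, 9, 10, 11, 12, 13}
Set of 5: {0, 1, 2, 3, 5, 6, 7, 8, 9, 10, 11, 12, 13}; 1 is a member.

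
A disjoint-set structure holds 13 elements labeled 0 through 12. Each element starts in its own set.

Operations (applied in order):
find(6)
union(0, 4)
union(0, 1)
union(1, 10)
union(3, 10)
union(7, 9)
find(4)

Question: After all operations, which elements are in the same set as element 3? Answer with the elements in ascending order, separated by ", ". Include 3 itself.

Step 1: find(6) -> no change; set of 6 is {6}
Step 2: union(0, 4) -> merged; set of 0 now {0, 4}
Step 3: union(0, 1) -> merged; set of 0 now {0, 1, 4}
Step 4: union(1, 10) -> merged; set of 1 now {0, 1, 4, 10}
Step 5: union(3, 10) -> merged; set of 3 now {0, 1, 3, 4, 10}
Step 6: union(7, 9) -> merged; set of 7 now {7, 9}
Step 7: find(4) -> no change; set of 4 is {0, 1, 3, 4, 10}
Component of 3: {0, 1, 3, 4, 10}

Answer: 0, 1, 3, 4, 10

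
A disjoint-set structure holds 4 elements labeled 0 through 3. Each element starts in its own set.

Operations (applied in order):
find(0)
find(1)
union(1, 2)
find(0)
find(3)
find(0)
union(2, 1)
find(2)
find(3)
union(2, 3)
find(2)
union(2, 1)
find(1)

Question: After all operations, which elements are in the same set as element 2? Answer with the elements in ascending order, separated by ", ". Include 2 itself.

Step 1: find(0) -> no change; set of 0 is {0}
Step 2: find(1) -> no change; set of 1 is {1}
Step 3: union(1, 2) -> merged; set of 1 now {1, 2}
Step 4: find(0) -> no change; set of 0 is {0}
Step 5: find(3) -> no change; set of 3 is {3}
Step 6: find(0) -> no change; set of 0 is {0}
Step 7: union(2, 1) -> already same set; set of 2 now {1, 2}
Step 8: find(2) -> no change; set of 2 is {1, 2}
Step 9: find(3) -> no change; set of 3 is {3}
Step 10: union(2, 3) -> merged; set of 2 now {1, 2, 3}
Step 11: find(2) -> no change; set of 2 is {1, 2, 3}
Step 12: union(2, 1) -> already same set; set of 2 now {1, 2, 3}
Step 13: find(1) -> no change; set of 1 is {1, 2, 3}
Component of 2: {1, 2, 3}

Answer: 1, 2, 3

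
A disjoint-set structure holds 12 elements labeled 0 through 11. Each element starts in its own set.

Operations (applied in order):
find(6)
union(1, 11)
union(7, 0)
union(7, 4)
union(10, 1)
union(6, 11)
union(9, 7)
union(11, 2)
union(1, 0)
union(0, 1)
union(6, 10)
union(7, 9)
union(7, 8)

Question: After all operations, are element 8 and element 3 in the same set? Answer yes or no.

Step 1: find(6) -> no change; set of 6 is {6}
Step 2: union(1, 11) -> merged; set of 1 now {1, 11}
Step 3: union(7, 0) -> merged; set of 7 now {0, 7}
Step 4: union(7, 4) -> merged; set of 7 now {0, 4, 7}
Step 5: union(10, 1) -> merged; set of 10 now {1, 10, 11}
Step 6: union(6, 11) -> merged; set of 6 now {1, 6, 10, 11}
Step 7: union(9, 7) -> merged; set of 9 now {0, 4, 7, 9}
Step 8: union(11, 2) -> merged; set of 11 now {1, 2, 6, 10, 11}
Step 9: union(1, 0) -> merged; set of 1 now {0, 1, 2, 4, 6, 7, 9, 10, 11}
Step 10: union(0, 1) -> already same set; set of 0 now {0, 1, 2, 4, 6, 7, 9, 10, 11}
Step 11: union(6, 10) -> already same set; set of 6 now {0, 1, 2, 4, 6, 7, 9, 10, 11}
Step 12: union(7, 9) -> already same set; set of 7 now {0, 1, 2, 4, 6, 7, 9, 10, 11}
Step 13: union(7, 8) -> merged; set of 7 now {0, 1, 2, 4, 6, 7, 8, 9, 10, 11}
Set of 8: {0, 1, 2, 4, 6, 7, 8, 9, 10, 11}; 3 is not a member.

Answer: no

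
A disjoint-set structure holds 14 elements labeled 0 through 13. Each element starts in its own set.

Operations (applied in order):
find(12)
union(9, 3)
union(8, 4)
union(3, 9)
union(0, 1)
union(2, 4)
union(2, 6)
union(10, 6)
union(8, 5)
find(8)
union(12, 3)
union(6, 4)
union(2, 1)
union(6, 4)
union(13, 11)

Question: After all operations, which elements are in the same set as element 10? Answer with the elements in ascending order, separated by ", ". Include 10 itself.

Step 1: find(12) -> no change; set of 12 is {12}
Step 2: union(9, 3) -> merged; set of 9 now {3, 9}
Step 3: union(8, 4) -> merged; set of 8 now {4, 8}
Step 4: union(3, 9) -> already same set; set of 3 now {3, 9}
Step 5: union(0, 1) -> merged; set of 0 now {0, 1}
Step 6: union(2, 4) -> merged; set of 2 now {2, 4, 8}
Step 7: union(2, 6) -> merged; set of 2 now {2, 4, 6, 8}
Step 8: union(10, 6) -> merged; set of 10 now {2, 4, 6, 8, 10}
Step 9: union(8, 5) -> merged; set of 8 now {2, 4, 5, 6, 8, 10}
Step 10: find(8) -> no change; set of 8 is {2, 4, 5, 6, 8, 10}
Step 11: union(12, 3) -> merged; set of 12 now {3, 9, 12}
Step 12: union(6, 4) -> already same set; set of 6 now {2, 4, 5, 6, 8, 10}
Step 13: union(2, 1) -> merged; set of 2 now {0, 1, 2, 4, 5, 6, 8, 10}
Step 14: union(6, 4) -> already same set; set of 6 now {0, 1, 2, 4, 5, 6, 8, 10}
Step 15: union(13, 11) -> merged; set of 13 now {11, 13}
Component of 10: {0, 1, 2, 4, 5, 6, 8, 10}

Answer: 0, 1, 2, 4, 5, 6, 8, 10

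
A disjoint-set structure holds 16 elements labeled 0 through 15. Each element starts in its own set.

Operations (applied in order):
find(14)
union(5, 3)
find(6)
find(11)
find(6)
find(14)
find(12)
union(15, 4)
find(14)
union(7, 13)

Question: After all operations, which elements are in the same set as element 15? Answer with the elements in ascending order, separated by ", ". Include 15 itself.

Step 1: find(14) -> no change; set of 14 is {14}
Step 2: union(5, 3) -> merged; set of 5 now {3, 5}
Step 3: find(6) -> no change; set of 6 is {6}
Step 4: find(11) -> no change; set of 11 is {11}
Step 5: find(6) -> no change; set of 6 is {6}
Step 6: find(14) -> no change; set of 14 is {14}
Step 7: find(12) -> no change; set of 12 is {12}
Step 8: union(15, 4) -> merged; set of 15 now {4, 15}
Step 9: find(14) -> no change; set of 14 is {14}
Step 10: union(7, 13) -> merged; set of 7 now {7, 13}
Component of 15: {4, 15}

Answer: 4, 15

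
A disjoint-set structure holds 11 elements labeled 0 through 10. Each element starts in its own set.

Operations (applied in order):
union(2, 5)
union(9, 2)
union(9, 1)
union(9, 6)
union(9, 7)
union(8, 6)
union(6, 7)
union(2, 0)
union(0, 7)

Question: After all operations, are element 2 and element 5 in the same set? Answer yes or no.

Answer: yes

Derivation:
Step 1: union(2, 5) -> merged; set of 2 now {2, 5}
Step 2: union(9, 2) -> merged; set of 9 now {2, 5, 9}
Step 3: union(9, 1) -> merged; set of 9 now {1, 2, 5, 9}
Step 4: union(9, 6) -> merged; set of 9 now {1, 2, 5, 6, 9}
Step 5: union(9, 7) -> merged; set of 9 now {1, 2, 5, 6, 7, 9}
Step 6: union(8, 6) -> merged; set of 8 now {1, 2, 5, 6, 7, 8, 9}
Step 7: union(6, 7) -> already same set; set of 6 now {1, 2, 5, 6, 7, 8, 9}
Step 8: union(2, 0) -> merged; set of 2 now {0, 1, 2, 5, 6, 7, 8, 9}
Step 9: union(0, 7) -> already same set; set of 0 now {0, 1, 2, 5, 6, 7, 8, 9}
Set of 2: {0, 1, 2, 5, 6, 7, 8, 9}; 5 is a member.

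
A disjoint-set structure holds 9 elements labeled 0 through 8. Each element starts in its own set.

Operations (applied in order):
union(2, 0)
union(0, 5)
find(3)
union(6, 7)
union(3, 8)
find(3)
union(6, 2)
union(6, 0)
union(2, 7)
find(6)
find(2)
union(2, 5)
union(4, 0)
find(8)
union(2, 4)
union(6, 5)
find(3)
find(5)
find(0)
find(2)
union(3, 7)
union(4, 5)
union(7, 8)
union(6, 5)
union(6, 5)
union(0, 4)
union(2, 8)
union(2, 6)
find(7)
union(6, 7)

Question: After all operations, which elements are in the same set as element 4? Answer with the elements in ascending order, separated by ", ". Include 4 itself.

Answer: 0, 2, 3, 4, 5, 6, 7, 8

Derivation:
Step 1: union(2, 0) -> merged; set of 2 now {0, 2}
Step 2: union(0, 5) -> merged; set of 0 now {0, 2, 5}
Step 3: find(3) -> no change; set of 3 is {3}
Step 4: union(6, 7) -> merged; set of 6 now {6, 7}
Step 5: union(3, 8) -> merged; set of 3 now {3, 8}
Step 6: find(3) -> no change; set of 3 is {3, 8}
Step 7: union(6, 2) -> merged; set of 6 now {0, 2, 5, 6, 7}
Step 8: union(6, 0) -> already same set; set of 6 now {0, 2, 5, 6, 7}
Step 9: union(2, 7) -> already same set; set of 2 now {0, 2, 5, 6, 7}
Step 10: find(6) -> no change; set of 6 is {0, 2, 5, 6, 7}
Step 11: find(2) -> no change; set of 2 is {0, 2, 5, 6, 7}
Step 12: union(2, 5) -> already same set; set of 2 now {0, 2, 5, 6, 7}
Step 13: union(4, 0) -> merged; set of 4 now {0, 2, 4, 5, 6, 7}
Step 14: find(8) -> no change; set of 8 is {3, 8}
Step 15: union(2, 4) -> already same set; set of 2 now {0, 2, 4, 5, 6, 7}
Step 16: union(6, 5) -> already same set; set of 6 now {0, 2, 4, 5, 6, 7}
Step 17: find(3) -> no change; set of 3 is {3, 8}
Step 18: find(5) -> no change; set of 5 is {0, 2, 4, 5, 6, 7}
Step 19: find(0) -> no change; set of 0 is {0, 2, 4, 5, 6, 7}
Step 20: find(2) -> no change; set of 2 is {0, 2, 4, 5, 6, 7}
Step 21: union(3, 7) -> merged; set of 3 now {0, 2, 3, 4, 5, 6, 7, 8}
Step 22: union(4, 5) -> already same set; set of 4 now {0, 2, 3, 4, 5, 6, 7, 8}
Step 23: union(7, 8) -> already same set; set of 7 now {0, 2, 3, 4, 5, 6, 7, 8}
Step 24: union(6, 5) -> already same set; set of 6 now {0, 2, 3, 4, 5, 6, 7, 8}
Step 25: union(6, 5) -> already same set; set of 6 now {0, 2, 3, 4, 5, 6, 7, 8}
Step 26: union(0, 4) -> already same set; set of 0 now {0, 2, 3, 4, 5, 6, 7, 8}
Step 27: union(2, 8) -> already same set; set of 2 now {0, 2, 3, 4, 5, 6, 7, 8}
Step 28: union(2, 6) -> already same set; set of 2 now {0, 2, 3, 4, 5, 6, 7, 8}
Step 29: find(7) -> no change; set of 7 is {0, 2, 3, 4, 5, 6, 7, 8}
Step 30: union(6, 7) -> already same set; set of 6 now {0, 2, 3, 4, 5, 6, 7, 8}
Component of 4: {0, 2, 3, 4, 5, 6, 7, 8}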